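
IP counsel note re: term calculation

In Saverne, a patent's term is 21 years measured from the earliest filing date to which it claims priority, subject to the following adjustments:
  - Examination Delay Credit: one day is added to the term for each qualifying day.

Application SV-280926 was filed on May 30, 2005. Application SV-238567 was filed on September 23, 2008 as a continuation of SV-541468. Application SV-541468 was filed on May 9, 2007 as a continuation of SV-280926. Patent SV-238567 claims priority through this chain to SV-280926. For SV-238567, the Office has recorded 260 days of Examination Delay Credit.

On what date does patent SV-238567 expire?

2027-02-14

Earliest priority filing: 30 May 2005.
Base term: 30 May 2005 + 21 years → 30 May 2026.
Examination Delay Credit: +260 days → 14 February 2027.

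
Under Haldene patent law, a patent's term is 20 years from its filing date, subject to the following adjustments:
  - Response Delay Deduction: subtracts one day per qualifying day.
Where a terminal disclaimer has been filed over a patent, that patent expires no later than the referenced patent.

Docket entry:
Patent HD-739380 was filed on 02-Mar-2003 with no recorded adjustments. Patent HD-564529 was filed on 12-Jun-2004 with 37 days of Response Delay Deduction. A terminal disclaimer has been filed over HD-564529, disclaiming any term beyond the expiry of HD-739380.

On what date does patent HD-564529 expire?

March 2, 2023

Natural term of HD-564529:
  Base: filing + 20 years → 12 June 2024.
  Response Delay Deduction: −37 days → 6 May 2024.
Expiry of referenced patent HD-739380:
  Base: filing + 20 years → 2 March 2023.
Terminal disclaimer: HD-564529 expires on the earlier of 6 May 2024 and 2 March 2023.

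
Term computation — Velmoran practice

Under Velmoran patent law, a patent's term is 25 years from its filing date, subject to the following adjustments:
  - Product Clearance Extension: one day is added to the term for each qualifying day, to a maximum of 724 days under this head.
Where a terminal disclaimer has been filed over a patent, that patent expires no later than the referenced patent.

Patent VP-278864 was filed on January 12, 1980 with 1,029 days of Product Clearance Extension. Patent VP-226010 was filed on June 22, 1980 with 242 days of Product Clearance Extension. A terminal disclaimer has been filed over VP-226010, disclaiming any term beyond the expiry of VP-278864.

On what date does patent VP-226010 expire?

February 19, 2006

Natural term of VP-226010:
  Base: filing + 25 years → 22 June 2005.
  Product Clearance Extension: 242 days (within the 724-day cap) → +242 days → 19 February 2006.
Expiry of referenced patent VP-278864:
  Base: filing + 25 years → 12 January 2005.
  Product Clearance Extension: 1029 days claimed exceeds the 724-day cap, so +724 days → 6 January 2007.
Terminal disclaimer: VP-226010 expires on the earlier of 19 February 2006 and 6 January 2007.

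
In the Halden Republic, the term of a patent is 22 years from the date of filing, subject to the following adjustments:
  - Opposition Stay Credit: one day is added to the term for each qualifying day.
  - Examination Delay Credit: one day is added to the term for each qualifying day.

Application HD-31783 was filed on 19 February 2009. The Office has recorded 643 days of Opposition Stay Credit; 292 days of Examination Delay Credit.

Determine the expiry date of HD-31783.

Base term: filing date + 22 years → 19 February 2031.
Opposition Stay Credit: +643 days → 23 November 2032.
Examination Delay Credit: +292 days → 11 September 2033.

September 11, 2033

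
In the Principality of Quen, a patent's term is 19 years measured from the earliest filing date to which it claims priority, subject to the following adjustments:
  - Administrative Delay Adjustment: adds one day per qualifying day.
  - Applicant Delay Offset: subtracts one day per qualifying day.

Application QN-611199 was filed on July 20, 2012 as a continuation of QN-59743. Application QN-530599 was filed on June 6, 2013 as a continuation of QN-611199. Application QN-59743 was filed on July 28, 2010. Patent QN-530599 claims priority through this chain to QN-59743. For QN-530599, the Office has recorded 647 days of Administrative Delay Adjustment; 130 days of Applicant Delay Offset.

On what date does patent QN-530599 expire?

December 27, 2030

Earliest priority filing: 28 July 2010.
Base term: 28 July 2010 + 19 years → 28 July 2029.
Administrative Delay Adjustment: +647 days → 6 May 2031.
Applicant Delay Offset: −130 days → 27 December 2030.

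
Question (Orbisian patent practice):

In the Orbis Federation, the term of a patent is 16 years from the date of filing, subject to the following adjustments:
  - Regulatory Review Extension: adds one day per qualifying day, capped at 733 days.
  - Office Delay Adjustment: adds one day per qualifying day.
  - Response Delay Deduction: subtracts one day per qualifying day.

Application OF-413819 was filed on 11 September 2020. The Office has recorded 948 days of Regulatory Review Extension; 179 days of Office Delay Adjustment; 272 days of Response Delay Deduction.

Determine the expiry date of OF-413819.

2038-06-13

Base term: filing date + 16 years → 11 September 2036.
Regulatory Review Extension: 948 days claimed exceeds the 733-day cap, so +733 days → 14 September 2038.
Office Delay Adjustment: +179 days → 12 March 2039.
Response Delay Deduction: −272 days → 13 June 2038.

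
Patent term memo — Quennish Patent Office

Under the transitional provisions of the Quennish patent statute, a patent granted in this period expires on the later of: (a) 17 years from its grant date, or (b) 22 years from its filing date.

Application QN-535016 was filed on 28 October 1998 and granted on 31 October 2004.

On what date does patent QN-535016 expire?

(a) grant + 17 years → 31 October 2021.
(b) filing + 22 years → 28 October 2020.
Later of the two: 31 October 2021.

October 31, 2021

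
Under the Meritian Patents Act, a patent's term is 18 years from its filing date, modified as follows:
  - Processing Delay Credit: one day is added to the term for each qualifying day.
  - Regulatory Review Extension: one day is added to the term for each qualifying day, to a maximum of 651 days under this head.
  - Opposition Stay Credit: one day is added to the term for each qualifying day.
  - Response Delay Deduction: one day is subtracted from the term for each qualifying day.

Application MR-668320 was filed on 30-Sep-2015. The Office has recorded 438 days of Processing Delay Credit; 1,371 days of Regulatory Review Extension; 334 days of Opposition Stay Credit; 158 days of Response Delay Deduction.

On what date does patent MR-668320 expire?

Base term: filing date + 18 years → 30 September 2033.
Processing Delay Credit: +438 days → 12 December 2034.
Regulatory Review Extension: 1371 days claimed exceeds the 651-day cap, so +651 days → 23 September 2036.
Opposition Stay Credit: +334 days → 23 August 2037.
Response Delay Deduction: −158 days → 18 March 2037.

March 18, 2037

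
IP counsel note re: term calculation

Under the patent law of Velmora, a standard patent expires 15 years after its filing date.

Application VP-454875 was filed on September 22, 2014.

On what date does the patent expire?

2029-09-22

Filing date + 15 years → 22 September 2029.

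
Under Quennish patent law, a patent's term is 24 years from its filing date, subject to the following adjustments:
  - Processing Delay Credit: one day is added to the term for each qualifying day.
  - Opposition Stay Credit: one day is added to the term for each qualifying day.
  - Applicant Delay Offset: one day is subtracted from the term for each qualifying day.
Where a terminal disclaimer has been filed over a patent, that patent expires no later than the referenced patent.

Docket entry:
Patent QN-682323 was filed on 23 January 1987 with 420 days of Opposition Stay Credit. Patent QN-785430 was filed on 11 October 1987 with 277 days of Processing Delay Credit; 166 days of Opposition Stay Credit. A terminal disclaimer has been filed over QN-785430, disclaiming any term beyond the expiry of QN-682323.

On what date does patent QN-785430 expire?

2012-03-18

Natural term of QN-785430:
  Base: filing + 24 years → 11 October 2011.
  Processing Delay Credit: +277 days → 14 July 2012.
  Opposition Stay Credit: +166 days → 27 December 2012.
Expiry of referenced patent QN-682323:
  Base: filing + 24 years → 23 January 2011.
  Opposition Stay Credit: +420 days → 18 March 2012.
Terminal disclaimer: QN-785430 expires on the earlier of 27 December 2012 and 18 March 2012.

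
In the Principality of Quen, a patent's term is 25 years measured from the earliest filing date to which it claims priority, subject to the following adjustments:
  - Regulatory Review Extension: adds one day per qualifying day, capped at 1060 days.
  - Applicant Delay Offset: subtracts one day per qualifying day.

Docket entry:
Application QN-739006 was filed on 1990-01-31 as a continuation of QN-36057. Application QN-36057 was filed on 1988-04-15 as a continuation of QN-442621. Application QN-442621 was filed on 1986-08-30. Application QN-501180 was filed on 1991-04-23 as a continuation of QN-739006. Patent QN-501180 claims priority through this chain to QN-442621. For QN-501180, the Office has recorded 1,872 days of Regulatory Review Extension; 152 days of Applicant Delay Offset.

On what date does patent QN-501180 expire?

Earliest priority filing: 30 August 1986.
Base term: 30 August 1986 + 25 years → 30 August 2011.
Regulatory Review Extension: 1872 days claimed exceeds the 1060-day cap, so +1060 days → 25 July 2014.
Applicant Delay Offset: −152 days → 23 February 2014.

2014-02-23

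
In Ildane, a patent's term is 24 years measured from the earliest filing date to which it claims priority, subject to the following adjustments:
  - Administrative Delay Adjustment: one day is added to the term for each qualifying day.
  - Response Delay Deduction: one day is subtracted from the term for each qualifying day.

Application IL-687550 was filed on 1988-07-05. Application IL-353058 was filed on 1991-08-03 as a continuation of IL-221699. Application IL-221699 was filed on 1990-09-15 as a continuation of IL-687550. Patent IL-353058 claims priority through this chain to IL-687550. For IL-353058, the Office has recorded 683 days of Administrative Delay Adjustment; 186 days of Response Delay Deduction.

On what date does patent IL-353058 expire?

Earliest priority filing: 5 July 1988.
Base term: 5 July 1988 + 24 years → 5 July 2012.
Administrative Delay Adjustment: +683 days → 19 May 2014.
Response Delay Deduction: −186 days → 14 November 2013.

2013-11-14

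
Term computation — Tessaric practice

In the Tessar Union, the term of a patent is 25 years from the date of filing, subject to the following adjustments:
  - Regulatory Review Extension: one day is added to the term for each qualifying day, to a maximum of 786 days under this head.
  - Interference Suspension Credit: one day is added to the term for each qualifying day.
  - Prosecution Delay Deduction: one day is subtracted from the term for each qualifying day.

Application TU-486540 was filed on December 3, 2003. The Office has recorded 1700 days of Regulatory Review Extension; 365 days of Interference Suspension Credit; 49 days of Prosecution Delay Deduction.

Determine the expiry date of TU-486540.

2031-12-10

Base term: filing date + 25 years → 3 December 2028.
Regulatory Review Extension: 1700 days claimed exceeds the 786-day cap, so +786 days → 28 January 2031.
Interference Suspension Credit: +365 days → 28 January 2032.
Prosecution Delay Deduction: −49 days → 10 December 2031.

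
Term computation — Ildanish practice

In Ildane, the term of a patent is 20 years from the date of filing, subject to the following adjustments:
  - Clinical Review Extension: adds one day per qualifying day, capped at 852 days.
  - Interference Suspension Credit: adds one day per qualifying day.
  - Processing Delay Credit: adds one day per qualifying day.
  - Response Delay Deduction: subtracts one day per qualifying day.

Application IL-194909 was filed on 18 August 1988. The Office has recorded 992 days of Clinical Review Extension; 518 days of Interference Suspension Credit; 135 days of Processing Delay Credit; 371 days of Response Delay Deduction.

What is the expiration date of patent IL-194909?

Base term: filing date + 20 years → 18 August 2008.
Clinical Review Extension: 992 days claimed exceeds the 852-day cap, so +852 days → 18 December 2010.
Interference Suspension Credit: +518 days → 19 May 2012.
Processing Delay Credit: +135 days → 1 October 2012.
Response Delay Deduction: −371 days → 26 September 2011.

September 26, 2011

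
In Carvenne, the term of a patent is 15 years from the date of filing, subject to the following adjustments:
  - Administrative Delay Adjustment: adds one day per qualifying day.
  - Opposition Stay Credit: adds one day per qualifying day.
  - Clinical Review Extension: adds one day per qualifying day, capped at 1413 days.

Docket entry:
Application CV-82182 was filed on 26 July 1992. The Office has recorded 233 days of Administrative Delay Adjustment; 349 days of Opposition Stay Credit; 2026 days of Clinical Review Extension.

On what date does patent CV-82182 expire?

2013-01-10

Base term: filing date + 15 years → 26 July 2007.
Administrative Delay Adjustment: +233 days → 15 March 2008.
Opposition Stay Credit: +349 days → 27 February 2009.
Clinical Review Extension: 2026 days claimed exceeds the 1413-day cap, so +1413 days → 10 January 2013.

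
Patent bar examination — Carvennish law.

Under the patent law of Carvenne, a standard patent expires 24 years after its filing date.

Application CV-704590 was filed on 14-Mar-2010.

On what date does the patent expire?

2034-03-14

Filing date + 24 years → 14 March 2034.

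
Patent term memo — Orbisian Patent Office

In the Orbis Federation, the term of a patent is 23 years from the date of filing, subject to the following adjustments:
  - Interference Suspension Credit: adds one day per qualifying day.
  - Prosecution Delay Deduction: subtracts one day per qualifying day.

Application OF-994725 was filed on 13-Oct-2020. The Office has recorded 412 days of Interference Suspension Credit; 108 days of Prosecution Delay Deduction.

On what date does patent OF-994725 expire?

Base term: filing date + 23 years → 13 October 2043.
Interference Suspension Credit: +412 days → 28 November 2044.
Prosecution Delay Deduction: −108 days → 12 August 2044.

August 12, 2044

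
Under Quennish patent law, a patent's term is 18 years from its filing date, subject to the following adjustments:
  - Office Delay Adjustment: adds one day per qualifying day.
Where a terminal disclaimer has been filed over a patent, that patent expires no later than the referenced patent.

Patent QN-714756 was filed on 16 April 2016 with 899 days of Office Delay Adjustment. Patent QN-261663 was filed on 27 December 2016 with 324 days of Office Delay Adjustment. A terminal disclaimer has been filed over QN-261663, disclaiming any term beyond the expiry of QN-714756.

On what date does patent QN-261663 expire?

November 16, 2035

Natural term of QN-261663:
  Base: filing + 18 years → 27 December 2034.
  Office Delay Adjustment: +324 days → 16 November 2035.
Expiry of referenced patent QN-714756:
  Base: filing + 18 years → 16 April 2034.
  Office Delay Adjustment: +899 days → 1 October 2036.
Terminal disclaimer: QN-261663 expires on the earlier of 16 November 2035 and 1 October 2036.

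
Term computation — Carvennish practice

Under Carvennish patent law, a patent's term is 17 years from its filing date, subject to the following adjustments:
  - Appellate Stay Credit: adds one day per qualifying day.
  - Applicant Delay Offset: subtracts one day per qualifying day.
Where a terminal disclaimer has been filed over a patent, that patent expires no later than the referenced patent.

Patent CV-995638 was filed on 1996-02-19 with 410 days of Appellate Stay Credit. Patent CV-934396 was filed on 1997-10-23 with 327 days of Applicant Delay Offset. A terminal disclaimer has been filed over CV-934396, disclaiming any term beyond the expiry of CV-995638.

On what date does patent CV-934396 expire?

Natural term of CV-934396:
  Base: filing + 17 years → 23 October 2014.
  Applicant Delay Offset: −327 days → 30 November 2013.
Expiry of referenced patent CV-995638:
  Base: filing + 17 years → 19 February 2013.
  Appellate Stay Credit: +410 days → 5 April 2014.
Terminal disclaimer: CV-934396 expires on the earlier of 30 November 2013 and 5 April 2014.

November 30, 2013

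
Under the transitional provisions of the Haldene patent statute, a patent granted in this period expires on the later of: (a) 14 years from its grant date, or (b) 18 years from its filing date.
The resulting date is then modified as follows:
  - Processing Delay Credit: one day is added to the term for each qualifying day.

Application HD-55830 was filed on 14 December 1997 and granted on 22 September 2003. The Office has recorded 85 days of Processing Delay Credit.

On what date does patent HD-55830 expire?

December 16, 2017

(a) grant + 14 years → 22 September 2017.
(b) filing + 18 years → 14 December 2015.
Later of the two: 22 September 2017.
Processing Delay Credit: +85 days → 16 December 2017.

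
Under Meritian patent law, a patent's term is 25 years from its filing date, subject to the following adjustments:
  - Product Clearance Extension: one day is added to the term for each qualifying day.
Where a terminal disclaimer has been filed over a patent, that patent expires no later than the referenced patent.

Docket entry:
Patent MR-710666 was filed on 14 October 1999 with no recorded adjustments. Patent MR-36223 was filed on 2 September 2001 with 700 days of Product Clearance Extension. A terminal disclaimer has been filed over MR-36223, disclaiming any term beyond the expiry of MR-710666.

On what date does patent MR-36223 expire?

Natural term of MR-36223:
  Base: filing + 25 years → 2 September 2026.
  Product Clearance Extension: +700 days → 2 August 2028.
Expiry of referenced patent MR-710666:
  Base: filing + 25 years → 14 October 2024.
Terminal disclaimer: MR-36223 expires on the earlier of 2 August 2028 and 14 October 2024.

2024-10-14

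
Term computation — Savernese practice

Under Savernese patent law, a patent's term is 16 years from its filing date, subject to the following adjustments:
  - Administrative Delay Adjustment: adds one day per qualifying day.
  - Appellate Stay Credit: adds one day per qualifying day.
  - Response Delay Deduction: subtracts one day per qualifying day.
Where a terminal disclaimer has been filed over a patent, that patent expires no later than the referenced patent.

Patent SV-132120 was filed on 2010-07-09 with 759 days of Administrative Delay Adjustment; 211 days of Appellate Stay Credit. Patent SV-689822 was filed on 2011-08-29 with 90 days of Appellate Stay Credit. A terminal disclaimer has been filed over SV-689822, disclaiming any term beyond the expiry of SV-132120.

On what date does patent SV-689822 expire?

2027-11-27

Natural term of SV-689822:
  Base: filing + 16 years → 29 August 2027.
  Appellate Stay Credit: +90 days → 27 November 2027.
Expiry of referenced patent SV-132120:
  Base: filing + 16 years → 9 July 2026.
  Administrative Delay Adjustment: +759 days → 6 August 2028.
  Appellate Stay Credit: +211 days → 5 March 2029.
Terminal disclaimer: SV-689822 expires on the earlier of 27 November 2027 and 5 March 2029.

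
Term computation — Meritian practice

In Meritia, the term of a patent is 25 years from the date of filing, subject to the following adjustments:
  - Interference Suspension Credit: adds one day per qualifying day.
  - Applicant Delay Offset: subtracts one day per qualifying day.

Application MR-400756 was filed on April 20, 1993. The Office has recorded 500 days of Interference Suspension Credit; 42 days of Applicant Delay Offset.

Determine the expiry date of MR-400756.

Base term: filing date + 25 years → 20 April 2018.
Interference Suspension Credit: +500 days → 2 September 2019.
Applicant Delay Offset: −42 days → 22 July 2019.

2019-07-22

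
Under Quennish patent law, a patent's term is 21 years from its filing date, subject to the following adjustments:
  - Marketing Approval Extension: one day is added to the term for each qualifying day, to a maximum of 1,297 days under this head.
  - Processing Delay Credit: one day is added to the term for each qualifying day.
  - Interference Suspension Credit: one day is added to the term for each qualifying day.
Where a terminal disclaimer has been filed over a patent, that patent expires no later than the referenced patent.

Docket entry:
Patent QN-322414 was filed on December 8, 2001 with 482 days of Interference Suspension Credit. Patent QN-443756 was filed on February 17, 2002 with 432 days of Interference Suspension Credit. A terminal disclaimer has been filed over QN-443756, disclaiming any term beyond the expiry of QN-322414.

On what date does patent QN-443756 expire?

Natural term of QN-443756:
  Base: filing + 21 years → 17 February 2023.
  Interference Suspension Credit: +432 days → 24 April 2024.
Expiry of referenced patent QN-322414:
  Base: filing + 21 years → 8 December 2022.
  Interference Suspension Credit: +482 days → 3 April 2024.
Terminal disclaimer: QN-443756 expires on the earlier of 24 April 2024 and 3 April 2024.

2024-04-03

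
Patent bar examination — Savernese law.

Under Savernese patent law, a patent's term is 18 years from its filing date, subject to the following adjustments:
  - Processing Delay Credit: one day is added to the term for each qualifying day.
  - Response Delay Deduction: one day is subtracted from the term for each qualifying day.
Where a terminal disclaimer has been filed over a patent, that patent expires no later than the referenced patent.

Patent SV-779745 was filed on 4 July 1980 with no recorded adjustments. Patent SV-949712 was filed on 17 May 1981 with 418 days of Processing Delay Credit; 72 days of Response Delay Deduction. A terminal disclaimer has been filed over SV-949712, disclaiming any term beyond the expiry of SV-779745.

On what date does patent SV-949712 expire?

Natural term of SV-949712:
  Base: filing + 18 years → 17 May 1999.
  Processing Delay Credit: +418 days → 8 July 2000.
  Response Delay Deduction: −72 days → 27 April 2000.
Expiry of referenced patent SV-779745:
  Base: filing + 18 years → 4 July 1998.
Terminal disclaimer: SV-949712 expires on the earlier of 27 April 2000 and 4 July 1998.

1998-07-04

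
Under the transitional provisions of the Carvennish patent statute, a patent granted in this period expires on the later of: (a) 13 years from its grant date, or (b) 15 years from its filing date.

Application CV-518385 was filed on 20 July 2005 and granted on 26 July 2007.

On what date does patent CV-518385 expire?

July 26, 2020

(a) grant + 13 years → 26 July 2020.
(b) filing + 15 years → 20 July 2020.
Later of the two: 26 July 2020.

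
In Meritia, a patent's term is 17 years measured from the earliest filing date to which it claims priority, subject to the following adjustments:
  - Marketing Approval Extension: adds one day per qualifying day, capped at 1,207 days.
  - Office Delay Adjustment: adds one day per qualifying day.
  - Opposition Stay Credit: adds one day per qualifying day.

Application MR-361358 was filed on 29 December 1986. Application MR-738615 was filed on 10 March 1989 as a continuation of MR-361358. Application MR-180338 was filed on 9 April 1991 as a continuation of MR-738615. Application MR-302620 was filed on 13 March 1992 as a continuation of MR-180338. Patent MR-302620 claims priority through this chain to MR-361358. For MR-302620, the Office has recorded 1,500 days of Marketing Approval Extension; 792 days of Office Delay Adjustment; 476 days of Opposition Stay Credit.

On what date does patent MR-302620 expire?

October 8, 2010

Earliest priority filing: 29 December 1986.
Base term: 29 December 1986 + 17 years → 29 December 2003.
Marketing Approval Extension: 1500 days claimed exceeds the 1207-day cap, so +1207 days → 19 April 2007.
Office Delay Adjustment: +792 days → 19 June 2009.
Opposition Stay Credit: +476 days → 8 October 2010.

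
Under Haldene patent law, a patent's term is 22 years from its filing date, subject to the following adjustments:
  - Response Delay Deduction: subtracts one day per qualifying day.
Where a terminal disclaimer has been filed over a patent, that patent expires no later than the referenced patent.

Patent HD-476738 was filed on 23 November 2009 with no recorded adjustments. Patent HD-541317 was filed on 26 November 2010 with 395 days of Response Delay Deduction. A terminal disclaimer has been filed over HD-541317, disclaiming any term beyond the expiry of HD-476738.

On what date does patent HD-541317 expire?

October 28, 2031

Natural term of HD-541317:
  Base: filing + 22 years → 26 November 2032.
  Response Delay Deduction: −395 days → 28 October 2031.
Expiry of referenced patent HD-476738:
  Base: filing + 22 years → 23 November 2031.
Terminal disclaimer: HD-541317 expires on the earlier of 28 October 2031 and 23 November 2031.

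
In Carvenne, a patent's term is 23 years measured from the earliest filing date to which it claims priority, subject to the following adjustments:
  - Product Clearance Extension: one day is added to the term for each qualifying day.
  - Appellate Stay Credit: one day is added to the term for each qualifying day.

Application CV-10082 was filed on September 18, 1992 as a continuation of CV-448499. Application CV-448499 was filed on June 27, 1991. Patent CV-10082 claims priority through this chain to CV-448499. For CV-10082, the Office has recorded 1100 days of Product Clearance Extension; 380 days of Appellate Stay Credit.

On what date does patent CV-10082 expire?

2018-07-16

Earliest priority filing: 27 June 1991.
Base term: 27 June 1991 + 23 years → 27 June 2014.
Product Clearance Extension: +1100 days → 1 July 2017.
Appellate Stay Credit: +380 days → 16 July 2018.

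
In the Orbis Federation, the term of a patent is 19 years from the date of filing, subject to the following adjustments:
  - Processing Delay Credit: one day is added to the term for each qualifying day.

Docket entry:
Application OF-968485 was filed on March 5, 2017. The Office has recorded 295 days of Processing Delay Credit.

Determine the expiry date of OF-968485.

2036-12-25

Base term: filing date + 19 years → 5 March 2036.
Processing Delay Credit: +295 days → 25 December 2036.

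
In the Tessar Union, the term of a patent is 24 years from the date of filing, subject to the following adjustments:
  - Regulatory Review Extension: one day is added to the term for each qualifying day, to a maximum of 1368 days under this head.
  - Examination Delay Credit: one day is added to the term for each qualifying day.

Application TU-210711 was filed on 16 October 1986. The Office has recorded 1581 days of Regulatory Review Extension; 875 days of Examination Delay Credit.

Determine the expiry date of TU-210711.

2016-12-06

Base term: filing date + 24 years → 16 October 2010.
Regulatory Review Extension: 1581 days claimed exceeds the 1368-day cap, so +1368 days → 15 July 2014.
Examination Delay Credit: +875 days → 6 December 2016.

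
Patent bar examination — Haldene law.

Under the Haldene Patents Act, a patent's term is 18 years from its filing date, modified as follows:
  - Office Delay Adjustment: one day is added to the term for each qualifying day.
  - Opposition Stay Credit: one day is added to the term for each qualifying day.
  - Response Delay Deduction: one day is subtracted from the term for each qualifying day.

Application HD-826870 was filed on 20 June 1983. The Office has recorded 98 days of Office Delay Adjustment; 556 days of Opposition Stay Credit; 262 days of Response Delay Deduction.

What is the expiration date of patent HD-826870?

Base term: filing date + 18 years → 20 June 2001.
Office Delay Adjustment: +98 days → 26 September 2001.
Opposition Stay Credit: +556 days → 5 April 2003.
Response Delay Deduction: −262 days → 17 July 2002.

2002-07-17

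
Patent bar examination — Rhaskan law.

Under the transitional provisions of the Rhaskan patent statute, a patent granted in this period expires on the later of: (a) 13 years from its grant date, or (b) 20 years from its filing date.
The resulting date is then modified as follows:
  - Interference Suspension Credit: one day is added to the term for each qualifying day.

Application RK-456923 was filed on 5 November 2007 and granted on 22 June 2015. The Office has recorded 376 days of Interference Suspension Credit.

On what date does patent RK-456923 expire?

July 3, 2029

(a) grant + 13 years → 22 June 2028.
(b) filing + 20 years → 5 November 2027.
Later of the two: 22 June 2028.
Interference Suspension Credit: +376 days → 3 July 2029.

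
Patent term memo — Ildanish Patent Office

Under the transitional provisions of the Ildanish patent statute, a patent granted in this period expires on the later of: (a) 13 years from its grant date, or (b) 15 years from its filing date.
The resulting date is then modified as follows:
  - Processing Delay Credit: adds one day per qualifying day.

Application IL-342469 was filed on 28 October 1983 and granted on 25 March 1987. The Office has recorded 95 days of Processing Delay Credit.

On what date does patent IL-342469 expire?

2000-06-28

(a) grant + 13 years → 25 March 2000.
(b) filing + 15 years → 28 October 1998.
Later of the two: 25 March 2000.
Processing Delay Credit: +95 days → 28 June 2000.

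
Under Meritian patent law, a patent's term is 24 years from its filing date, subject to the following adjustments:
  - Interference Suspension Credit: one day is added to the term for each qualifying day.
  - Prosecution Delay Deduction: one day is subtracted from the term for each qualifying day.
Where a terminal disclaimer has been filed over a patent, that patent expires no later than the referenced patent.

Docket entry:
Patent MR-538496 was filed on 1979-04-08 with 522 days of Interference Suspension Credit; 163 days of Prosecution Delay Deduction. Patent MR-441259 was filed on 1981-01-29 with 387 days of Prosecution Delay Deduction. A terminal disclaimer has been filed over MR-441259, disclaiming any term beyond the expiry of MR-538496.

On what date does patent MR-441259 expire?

Natural term of MR-441259:
  Base: filing + 24 years → 29 January 2005.
  Prosecution Delay Deduction: −387 days → 8 January 2004.
Expiry of referenced patent MR-538496:
  Base: filing + 24 years → 8 April 2003.
  Interference Suspension Credit: +522 days → 11 September 2004.
  Prosecution Delay Deduction: −163 days → 1 April 2004.
Terminal disclaimer: MR-441259 expires on the earlier of 8 January 2004 and 1 April 2004.

January 8, 2004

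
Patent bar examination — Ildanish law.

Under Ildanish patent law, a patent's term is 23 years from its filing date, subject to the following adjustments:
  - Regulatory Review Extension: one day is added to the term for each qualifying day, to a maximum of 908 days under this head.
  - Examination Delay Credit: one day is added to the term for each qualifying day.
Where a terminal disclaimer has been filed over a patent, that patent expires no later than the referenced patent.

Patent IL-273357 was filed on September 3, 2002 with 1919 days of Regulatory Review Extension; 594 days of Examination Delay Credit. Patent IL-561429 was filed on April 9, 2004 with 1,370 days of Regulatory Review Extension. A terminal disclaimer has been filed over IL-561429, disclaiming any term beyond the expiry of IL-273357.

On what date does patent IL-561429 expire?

2029-10-03

Natural term of IL-561429:
  Base: filing + 23 years → 9 April 2027.
  Regulatory Review Extension: 1370 days claimed exceeds the 908-day cap, so +908 days → 3 October 2029.
Expiry of referenced patent IL-273357:
  Base: filing + 23 years → 3 September 2025.
  Regulatory Review Extension: 1919 days claimed exceeds the 908-day cap, so +908 days → 28 February 2028.
  Examination Delay Credit: +594 days → 14 October 2029.
Terminal disclaimer: IL-561429 expires on the earlier of 3 October 2029 and 14 October 2029.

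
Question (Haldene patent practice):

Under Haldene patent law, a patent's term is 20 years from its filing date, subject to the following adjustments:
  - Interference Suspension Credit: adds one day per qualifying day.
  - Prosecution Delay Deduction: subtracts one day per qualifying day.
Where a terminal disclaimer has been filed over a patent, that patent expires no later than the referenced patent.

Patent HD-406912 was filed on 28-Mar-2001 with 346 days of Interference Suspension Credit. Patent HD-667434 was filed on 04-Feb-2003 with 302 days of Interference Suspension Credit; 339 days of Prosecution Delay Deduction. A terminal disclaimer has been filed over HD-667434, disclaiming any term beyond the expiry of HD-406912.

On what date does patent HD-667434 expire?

2022-03-09

Natural term of HD-667434:
  Base: filing + 20 years → 4 February 2023.
  Interference Suspension Credit: +302 days → 3 December 2023.
  Prosecution Delay Deduction: −339 days → 29 December 2022.
Expiry of referenced patent HD-406912:
  Base: filing + 20 years → 28 March 2021.
  Interference Suspension Credit: +346 days → 9 March 2022.
Terminal disclaimer: HD-667434 expires on the earlier of 29 December 2022 and 9 March 2022.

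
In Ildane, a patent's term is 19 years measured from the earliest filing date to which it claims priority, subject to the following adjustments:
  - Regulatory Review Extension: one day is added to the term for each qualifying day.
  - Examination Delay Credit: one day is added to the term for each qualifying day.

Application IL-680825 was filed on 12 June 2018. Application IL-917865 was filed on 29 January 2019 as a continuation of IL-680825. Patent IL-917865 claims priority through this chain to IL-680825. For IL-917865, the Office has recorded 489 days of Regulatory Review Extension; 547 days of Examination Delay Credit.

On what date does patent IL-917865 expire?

Earliest priority filing: 12 June 2018.
Base term: 12 June 2018 + 19 years → 12 June 2037.
Regulatory Review Extension: +489 days → 14 October 2038.
Examination Delay Credit: +547 days → 13 April 2040.

2040-04-13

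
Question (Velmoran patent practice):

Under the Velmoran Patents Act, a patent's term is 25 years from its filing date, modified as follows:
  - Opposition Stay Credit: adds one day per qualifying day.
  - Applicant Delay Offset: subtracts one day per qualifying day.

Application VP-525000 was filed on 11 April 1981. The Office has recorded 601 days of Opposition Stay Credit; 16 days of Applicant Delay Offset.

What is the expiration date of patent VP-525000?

Base term: filing date + 25 years → 11 April 2006.
Opposition Stay Credit: +601 days → 3 December 2007.
Applicant Delay Offset: −16 days → 17 November 2007.

November 17, 2007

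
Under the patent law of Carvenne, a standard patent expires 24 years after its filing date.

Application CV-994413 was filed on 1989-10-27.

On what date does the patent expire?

2013-10-27

Filing date + 24 years → 27 October 2013.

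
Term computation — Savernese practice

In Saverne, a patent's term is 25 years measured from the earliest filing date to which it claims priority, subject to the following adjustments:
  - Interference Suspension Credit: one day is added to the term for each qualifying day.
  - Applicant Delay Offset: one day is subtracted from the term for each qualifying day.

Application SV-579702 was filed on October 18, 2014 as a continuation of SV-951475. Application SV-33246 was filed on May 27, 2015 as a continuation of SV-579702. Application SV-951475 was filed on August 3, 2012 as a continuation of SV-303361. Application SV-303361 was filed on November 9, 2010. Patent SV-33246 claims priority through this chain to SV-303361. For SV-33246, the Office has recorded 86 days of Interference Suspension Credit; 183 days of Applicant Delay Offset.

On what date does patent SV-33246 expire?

2035-08-04

Earliest priority filing: 9 November 2010.
Base term: 9 November 2010 + 25 years → 9 November 2035.
Interference Suspension Credit: +86 days → 3 February 2036.
Applicant Delay Offset: −183 days → 4 August 2035.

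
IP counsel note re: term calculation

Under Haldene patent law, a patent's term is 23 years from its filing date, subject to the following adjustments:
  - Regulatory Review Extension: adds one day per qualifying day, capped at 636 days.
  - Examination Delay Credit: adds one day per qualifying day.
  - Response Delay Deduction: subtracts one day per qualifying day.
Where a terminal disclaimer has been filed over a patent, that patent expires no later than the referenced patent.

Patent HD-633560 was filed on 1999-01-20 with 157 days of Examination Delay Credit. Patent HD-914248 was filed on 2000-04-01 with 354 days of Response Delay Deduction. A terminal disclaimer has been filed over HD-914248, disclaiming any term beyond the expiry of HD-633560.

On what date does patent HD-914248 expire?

April 12, 2022

Natural term of HD-914248:
  Base: filing + 23 years → 1 April 2023.
  Response Delay Deduction: −354 days → 12 April 2022.
Expiry of referenced patent HD-633560:
  Base: filing + 23 years → 20 January 2022.
  Examination Delay Credit: +157 days → 26 June 2022.
Terminal disclaimer: HD-914248 expires on the earlier of 12 April 2022 and 26 June 2022.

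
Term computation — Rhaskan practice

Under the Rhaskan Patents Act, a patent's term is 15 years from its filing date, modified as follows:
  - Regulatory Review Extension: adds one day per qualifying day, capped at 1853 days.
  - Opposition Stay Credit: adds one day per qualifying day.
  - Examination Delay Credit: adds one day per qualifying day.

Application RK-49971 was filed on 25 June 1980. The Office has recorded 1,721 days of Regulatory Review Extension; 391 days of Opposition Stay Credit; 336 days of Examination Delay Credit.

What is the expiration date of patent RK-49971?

March 8, 2002

Base term: filing date + 15 years → 25 June 1995.
Regulatory Review Extension: 1721 days (within the 1853-day cap) → +1721 days → 11 March 2000.
Opposition Stay Credit: +391 days → 6 April 2001.
Examination Delay Credit: +336 days → 8 March 2002.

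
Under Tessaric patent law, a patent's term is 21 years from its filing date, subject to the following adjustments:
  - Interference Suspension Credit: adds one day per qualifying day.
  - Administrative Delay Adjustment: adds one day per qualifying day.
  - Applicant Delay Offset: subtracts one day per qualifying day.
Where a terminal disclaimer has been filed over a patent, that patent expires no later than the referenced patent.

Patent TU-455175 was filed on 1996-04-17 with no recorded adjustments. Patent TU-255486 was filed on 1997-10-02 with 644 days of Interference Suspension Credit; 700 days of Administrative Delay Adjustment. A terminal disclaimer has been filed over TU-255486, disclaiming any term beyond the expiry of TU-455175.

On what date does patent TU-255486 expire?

Natural term of TU-255486:
  Base: filing + 21 years → 2 October 2018.
  Interference Suspension Credit: +644 days → 7 July 2020.
  Administrative Delay Adjustment: +700 days → 7 June 2022.
Expiry of referenced patent TU-455175:
  Base: filing + 21 years → 17 April 2017.
Terminal disclaimer: TU-255486 expires on the earlier of 7 June 2022 and 17 April 2017.

April 17, 2017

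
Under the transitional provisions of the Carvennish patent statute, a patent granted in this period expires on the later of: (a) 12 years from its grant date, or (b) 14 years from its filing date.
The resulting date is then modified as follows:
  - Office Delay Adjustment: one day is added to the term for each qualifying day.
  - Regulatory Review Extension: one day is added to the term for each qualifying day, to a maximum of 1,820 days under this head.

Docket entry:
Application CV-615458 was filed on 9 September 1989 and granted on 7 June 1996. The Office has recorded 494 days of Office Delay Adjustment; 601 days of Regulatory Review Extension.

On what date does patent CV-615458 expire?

(a) grant + 12 years → 7 June 2008.
(b) filing + 14 years → 9 September 2003.
Later of the two: 7 June 2008.
Office Delay Adjustment: +494 days → 14 October 2009.
Regulatory Review Extension: 601 days (within the 1820-day cap) → +601 days → 7 June 2011.

2011-06-07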